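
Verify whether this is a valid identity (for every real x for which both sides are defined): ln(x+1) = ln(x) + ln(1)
Claim: ln(x+1) = ln(x) + ln(1).
Test a specific point where both sides are defined: x = 1/2.
LHS = ln(x+1) ≈ 0.4055
RHS = ln(x) + ln(1) ≈ -0.6931
Since 0.4055 ≠ -0.6931, the equation fails at this point, so it cannot hold for every real x for which both sides are defined.
ln(1) = 0, so the right side is just ln(x), which differs from ln(x+1).

Conclusion: No, this is NOT an identity.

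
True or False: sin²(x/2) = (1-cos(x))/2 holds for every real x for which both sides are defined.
True.

Claim: sin²(x/2) = (1-cos(x))/2.
Reasoning: Use cos(2θ) = 1 - 2sin²θ with θ = x/2: cos(x) = 1 - 2sin²(x/2). Solving for sin²(x/2) gives (1 - cos(x))/2.
So the two sides agree for every real x for which both sides are defined.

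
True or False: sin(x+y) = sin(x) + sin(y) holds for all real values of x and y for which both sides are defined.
Claim: sin(x+y) = sin(x) + sin(y).
Test a specific point where both sides are defined: x = -π/4, y = -π/3.
LHS = sin(x+y) ≈ -0.9659
RHS = sin(x) + sin(y) ≈ -1.5731
Since -0.9659 ≠ -1.5731, the equation fails at this point, so it cannot hold for all real values of x and y for which both sides are defined.
The correct expansion is sin(x+y) = sin(x)cos(y) + cos(x)sin(y); sine is not additive.

Conclusion: False.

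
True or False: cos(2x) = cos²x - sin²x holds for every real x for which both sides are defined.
True.

Claim: cos(2x) = cos²x - sin²x.
Reasoning: Put y = x in the addition formula cos(x+y) = cos(x)cos(y) - sin(x)sin(y): cos(2x) = cos²x - sin²x.
So the two sides agree for every real x for which both sides are defined.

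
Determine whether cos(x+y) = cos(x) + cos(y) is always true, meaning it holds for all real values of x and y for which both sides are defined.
No, this is NOT an identity.

Claim: cos(x+y) = cos(x) + cos(y).
Test a specific point where both sides are defined: x = -π/3, y = π/6.
LHS = cos(x+y) ≈ 0.8660
RHS = cos(x) + cos(y) ≈ 1.3660
Since 0.8660 ≠ 1.3660, the equation fails at this point, so it cannot hold for all real values of x and y for which both sides are defined.
The correct expansion is cos(x+y) = cos(x)cos(y) - sin(x)sin(y); cosine is not additive.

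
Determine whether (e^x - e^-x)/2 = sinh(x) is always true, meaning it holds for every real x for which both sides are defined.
Claim: (e^x - e^-x)/2 = sinh(x).
Reasoning: This is exactly the definition of the hyperbolic sine: sinh(x) := (e^x - e^-x)/2.
So the two sides agree for every real x for which both sides are defined.

Conclusion: Yes, this is an identity.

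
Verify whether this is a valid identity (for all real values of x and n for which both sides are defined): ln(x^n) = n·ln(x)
Yes, this is an identity.

Claim: ln(x^n) = n·ln(x).
Reasoning: The right side requires x > 0. For x > 0, x^n = (e^(ln x))^n = e^(n·ln x), so taking ln of both sides gives ln(x^n) = n·ln(x).
So the two sides agree for all real values of x and n for which both sides are defined.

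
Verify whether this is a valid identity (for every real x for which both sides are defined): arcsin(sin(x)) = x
No, this is NOT an identity.

Claim: arcsin(sin(x)) = x.
Test a specific point where both sides are defined: x = π.
LHS = arcsin(sin(x)) ≈ 0.0000
RHS = x ≈ 3.1416
Since 0.0000 ≠ 3.1416, the equation fails at this point, so it cannot hold for every real x for which both sides are defined.
arcsin only returns values in [-π/2, π/2], so arcsin(sin(x)) = x holds only for x in that interval, not for all real x.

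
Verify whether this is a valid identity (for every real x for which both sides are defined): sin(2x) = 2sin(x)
No, this is NOT an identity.

Claim: sin(2x) = 2sin(x).
Test a specific point where both sides are defined: x = π/6.
LHS = sin(2x) ≈ 0.8660
RHS = 2sin(x) ≈ 1.0000
Since 0.8660 ≠ 1.0000, the equation fails at this point, so it cannot hold for every real x for which both sides are defined.
The correct double-angle formula is sin(2x) = 2sin(x)cos(x).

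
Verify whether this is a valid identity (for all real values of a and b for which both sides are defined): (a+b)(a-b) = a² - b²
Yes, this is an identity.

Claim: (a+b)(a-b) = a² - b².
Reasoning: Expand: (a+b)(a-b) = a² - ab + ba - b² = a² - b² (the cross terms cancel).
So the two sides agree for all real values of a and b for which both sides are defined.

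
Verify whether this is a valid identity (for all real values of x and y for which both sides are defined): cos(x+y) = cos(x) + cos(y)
Claim: cos(x+y) = cos(x) + cos(y).
Test a specific point where both sides are defined: x = -π/2, y = π/2.
LHS = cos(x+y) ≈ 1.0000
RHS = cos(x) + cos(y) ≈ 0.0000
Since 1.0000 ≠ 0.0000, the equation fails at this point, so it cannot hold for all real values of x and y for which both sides are defined.
The correct expansion is cos(x+y) = cos(x)cos(y) - sin(x)sin(y); cosine is not additive.

Conclusion: No, this is NOT an identity.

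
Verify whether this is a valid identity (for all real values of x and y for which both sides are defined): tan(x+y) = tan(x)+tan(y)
No, this is NOT an identity.

Claim: tan(x+y) = tan(x)+tan(y).
Test a specific point where both sides are defined: x = -π/6, y = 3π/4.
LHS = tan(x+y) ≈ -3.7321
RHS = tan(x)+tan(y) ≈ -1.5774
Since -3.7321 ≠ -1.5774, the equation fails at this point, so it cannot hold for all real values of x and y for which both sides are defined.
The correct formula is tan(x+y) = (tan(x) + tan(y))/(1 - tan(x)tan(y)).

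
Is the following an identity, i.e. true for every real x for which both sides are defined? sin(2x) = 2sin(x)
Claim: sin(2x) = 2sin(x).
Test a specific point where both sides are defined: x = -π/3.
LHS = sin(2x) ≈ -0.8660
RHS = 2sin(x) ≈ -1.7321
Since -0.8660 ≠ -1.7321, the equation fails at this point, so it cannot hold for every real x for which both sides are defined.
The correct double-angle formula is sin(2x) = 2sin(x)cos(x).

Conclusion: No, this is NOT an identity.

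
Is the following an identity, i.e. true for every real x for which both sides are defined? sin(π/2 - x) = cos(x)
Yes, this is an identity.

Claim: sin(π/2 - x) = cos(x).
Reasoning: Use sin(u - v) = sin(u)cos(v) - cos(u)sin(v) with u = π/2, v = x: sin(π/2)cos(x) - cos(π/2)sin(x) = 1·cos(x) - 0·sin(x) = cos(x).
So the two sides agree for every real x for which both sides are defined.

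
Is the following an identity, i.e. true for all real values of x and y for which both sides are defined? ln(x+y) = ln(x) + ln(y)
No, this is NOT an identity.

Claim: ln(x+y) = ln(x) + ln(y).
Test a specific point where both sides are defined: x = 5, y = 1.
LHS = ln(x+y) ≈ 1.7918
RHS = ln(x) + ln(y) ≈ 1.6094
Since 1.7918 ≠ 1.6094, the equation fails at this point, so it cannot hold for all real values of x and y for which both sides are defined.
ln(x) + ln(y) = ln(xy), not ln(x+y).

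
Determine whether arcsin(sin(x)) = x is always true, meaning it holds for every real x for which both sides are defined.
Claim: arcsin(sin(x)) = x.
Test a specific point where both sides are defined: x = π.
LHS = arcsin(sin(x)) ≈ 0.0000
RHS = x ≈ 3.1416
Since 0.0000 ≠ 3.1416, the equation fails at this point, so it cannot hold for every real x for which both sides are defined.
arcsin only returns values in [-π/2, π/2], so arcsin(sin(x)) = x holds only for x in that interval, not for all real x.

Conclusion: No, this is NOT an identity.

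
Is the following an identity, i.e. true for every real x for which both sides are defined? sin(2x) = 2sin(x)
No, this is NOT an identity.

Claim: sin(2x) = 2sin(x).
Test a specific point where both sides are defined: x = 2π/3.
LHS = sin(2x) ≈ -0.8660
RHS = 2sin(x) ≈ 1.7321
Since -0.8660 ≠ 1.7321, the equation fails at this point, so it cannot hold for every real x for which both sides are defined.
The correct double-angle formula is sin(2x) = 2sin(x)cos(x).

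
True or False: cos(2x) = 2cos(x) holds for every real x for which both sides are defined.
Claim: cos(2x) = 2cos(x).
Test a specific point where both sides are defined: x = π/4.
LHS = cos(2x) ≈ 0.0000
RHS = 2cos(x) ≈ 1.4142
Since 0.0000 ≠ 1.4142, the equation fails at this point, so it cannot hold for every real x for which both sides are defined.
The correct double-angle formula is cos(2x) = cos²x - sin²x.

Conclusion: False.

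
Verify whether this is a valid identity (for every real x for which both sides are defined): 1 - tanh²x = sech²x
Claim: 1 - tanh²x = sech²x.
Reasoning: Divide cosh²x - sinh²x = 1 through by cosh²x (never zero): 1 - tanh²x = 1/cosh²x = sech²x.
So the two sides agree for every real x for which both sides are defined.

Conclusion: Yes, this is an identity.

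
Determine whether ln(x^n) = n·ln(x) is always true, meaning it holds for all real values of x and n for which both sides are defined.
Yes, this is an identity.

Claim: ln(x^n) = n·ln(x).
Reasoning: The right side requires x > 0. For x > 0, x^n = (e^(ln x))^n = e^(n·ln x), so taking ln of both sides gives ln(x^n) = n·ln(x).
So the two sides agree for all real values of x and n for which both sides are defined.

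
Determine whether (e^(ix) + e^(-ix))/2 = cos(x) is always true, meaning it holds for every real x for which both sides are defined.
Yes, this is an identity.

Claim: (e^(ix) + e^(-ix))/2 = cos(x).
Reasoning: By Euler's formula e^(ix) = cos(x) + i·sin(x) and e^(-ix) = cos(x) - i·sin(x). Adding cancels the sine terms: e^(ix) + e^(-ix) = 2cos(x); divide by 2.
So the two sides agree for every real x for which both sides are defined.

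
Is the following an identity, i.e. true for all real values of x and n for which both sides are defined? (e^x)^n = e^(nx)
Claim: (e^x)^n = e^(nx).
Reasoning: e^x is a positive real number, and for a positive base B and real exponent n, B^n = e^(n·ln B). With B = e^x, ln B = x, so (e^x)^n = e^(n·x).
So the two sides agree for all real values of x and n for which both sides are defined.

Conclusion: Yes, this is an identity.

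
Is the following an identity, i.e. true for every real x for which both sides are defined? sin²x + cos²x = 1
Claim: sin²x + cos²x = 1.
Reasoning: The point (cos x, sin x) lies on the unit circle X² + Y² = 1, so cos²x + sin²x = 1 for every real x.
So the two sides agree for every real x for which both sides are defined.

Conclusion: Yes, this is an identity.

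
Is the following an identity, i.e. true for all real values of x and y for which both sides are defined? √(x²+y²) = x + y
Claim: √(x²+y²) = x + y.
Test a specific point where both sides are defined: x = 5, y = 3/2.
LHS = √(x²+y²) ≈ 5.2202
RHS = x + y ≈ 6.5000
Since 5.2202 ≠ 6.5000, the equation fails at this point, so it cannot hold for all real values of x and y for which both sides are defined.
(x+y)² = x² + 2xy + y², not x² + y², so the square root does not split this way.

Conclusion: No, this is NOT an identity.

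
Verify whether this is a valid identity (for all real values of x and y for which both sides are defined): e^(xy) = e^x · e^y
No, this is NOT an identity.

Claim: e^(xy) = e^x · e^y.
Test a specific point where both sides are defined: x = -1, y = 1.
LHS = e^(xy) ≈ 0.3679
RHS = e^x · e^y ≈ 1.0000
Since 0.3679 ≠ 1.0000, the equation fails at this point, so it cannot hold for all real values of x and y for which both sides are defined.
e^x · e^y = e^(x+y), not e^(xy).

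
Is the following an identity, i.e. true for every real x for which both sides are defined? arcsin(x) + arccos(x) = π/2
Yes, this is an identity.

Claim: arcsin(x) + arccos(x) = π/2.
Reasoning: Both sides are defined for -1 ≤ x ≤ 1. Let θ = arcsin(x), so sin θ = x and θ ∈ [-π/2, π/2]. Then cos(π/2 - θ) = sin θ = x and π/2 - θ ∈ [0, π], which is exactly the range of arccos, so arccos(x) = π/2 - θ. Adding: arcsin(x) + arccos(x) = θ + (π/2 - θ) = π/2.
So the two sides agree for every real x for which both sides are defined.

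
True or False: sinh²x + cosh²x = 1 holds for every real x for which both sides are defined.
False.

Claim: sinh²x + cosh²x = 1.
Test a specific point where both sides are defined: x = -2.
LHS = sinh²x + cosh²x ≈ 27.3082
RHS = 1 ≈ 1.0000
Since 27.3082 ≠ 1.0000, the equation fails at this point, so it cannot hold for every real x for which both sides are defined.
The correct hyperbolic identity is cosh²x - sinh²x = 1 (a difference); the sum sinh²x + cosh²x equals cosh(2x).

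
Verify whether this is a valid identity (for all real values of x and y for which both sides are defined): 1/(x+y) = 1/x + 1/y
Claim: 1/(x+y) = 1/x + 1/y.
Test a specific point where both sides are defined: x = -2, y = 1/2.
LHS = 1/(x+y) ≈ -0.6667
RHS = 1/x + 1/y ≈ 1.5000
Since -0.6667 ≠ 1.5000, the equation fails at this point, so it cannot hold for all real values of x and y for which both sides are defined.
1/x + 1/y = (x+y)/(xy), which is not 1/(x+y).

Conclusion: No, this is NOT an identity.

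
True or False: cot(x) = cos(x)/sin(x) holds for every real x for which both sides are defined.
Claim: cot(x) = cos(x)/sin(x).
Reasoning: cot(x) is defined as 1/tan(x) = 1/(sin(x)/cos(x)) = cos(x)/sin(x), wherever sin(x) ≠ 0.
So the two sides agree for every real x for which both sides are defined.

Conclusion: True.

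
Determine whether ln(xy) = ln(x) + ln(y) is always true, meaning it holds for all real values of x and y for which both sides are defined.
Yes, this is an identity.

Claim: ln(xy) = ln(x) + ln(y).
Reasoning: Both sides are simultaneously defined only when x, y > 0. Write x = e^p, y = e^q (p = ln x, q = ln y). Then xy = e^p · e^q = e^(p+q), so ln(xy) = p + q = ln(x) + ln(y).
So the two sides agree for all real values of x and y for which both sides are defined.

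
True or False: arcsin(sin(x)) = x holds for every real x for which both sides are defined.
False.

Claim: arcsin(sin(x)) = x.
Test a specific point where both sides are defined: x = 3π/4.
LHS = arcsin(sin(x)) ≈ 0.7854
RHS = x ≈ 2.3562
Since 0.7854 ≠ 2.3562, the equation fails at this point, so it cannot hold for every real x for which both sides are defined.
arcsin only returns values in [-π/2, π/2], so arcsin(sin(x)) = x holds only for x in that interval, not for all real x.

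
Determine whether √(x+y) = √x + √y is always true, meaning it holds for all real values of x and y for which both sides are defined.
Claim: √(x+y) = √x + √y.
Test a specific point where both sides are defined: x = 5, y = 3.
LHS = √(x+y) ≈ 2.8284
RHS = √x + √y ≈ 3.9681
Since 2.8284 ≠ 3.9681, the equation fails at this point, so it cannot hold for all real values of x and y for which both sides are defined.
Squaring the right side gives x + 2√(xy) + y, not x + y.

Conclusion: No, this is NOT an identity.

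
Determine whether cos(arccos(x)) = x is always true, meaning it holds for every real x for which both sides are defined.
Claim: cos(arccos(x)) = x.
Reasoning: For -1 ≤ x ≤ 1 (where arccos is defined), arccos(x) is by definition an angle whose cosine equals x. Taking the cosine of that angle returns x. (Note the other order, arccos(cos x) = x, is NOT an identity.)
So the two sides agree for every real x for which both sides are defined.

Conclusion: Yes, this is an identity.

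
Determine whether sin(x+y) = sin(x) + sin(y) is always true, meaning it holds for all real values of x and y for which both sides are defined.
No, this is NOT an identity.

Claim: sin(x+y) = sin(x) + sin(y).
Test a specific point where both sides are defined: x = π/3, y = 2π/3.
LHS = sin(x+y) ≈ 0.0000
RHS = sin(x) + sin(y) ≈ 1.7321
Since 0.0000 ≠ 1.7321, the equation fails at this point, so it cannot hold for all real values of x and y for which both sides are defined.
The correct expansion is sin(x+y) = sin(x)cos(y) + cos(x)sin(y); sine is not additive.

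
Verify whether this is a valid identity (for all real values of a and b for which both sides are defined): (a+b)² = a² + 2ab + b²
Yes, this is an identity.

Claim: (a+b)² = a² + 2ab + b².
Reasoning: Expand: (a+b)² = (a+b)(a+b) = a·a + a·b + b·a + b·b = a² + 2ab + b².
So the two sides agree for all real values of a and b for which both sides are defined.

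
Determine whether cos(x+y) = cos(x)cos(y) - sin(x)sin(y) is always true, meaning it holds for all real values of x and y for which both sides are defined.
Claim: cos(x+y) = cos(x)cos(y) - sin(x)sin(y).
Reasoning: By Euler's formula e^(i(x+y)) = e^(ix)·e^(iy) = (cos x + i·sin x)(cos y + i·sin y). The real part of the left side is cos(x+y); the real part of the product is cos(x)cos(y) - sin(x)sin(y) (since i·i = -1).
So the two sides agree for all real values of x and y for which both sides are defined.

Conclusion: Yes, this is an identity.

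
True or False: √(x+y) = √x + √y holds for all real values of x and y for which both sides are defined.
False.

Claim: √(x+y) = √x + √y.
Test a specific point where both sides are defined: x = 5, y = 3.
LHS = √(x+y) ≈ 2.8284
RHS = √x + √y ≈ 3.9681
Since 2.8284 ≠ 3.9681, the equation fails at this point, so it cannot hold for all real values of x and y for which both sides are defined.
Squaring the right side gives x + 2√(xy) + y, not x + y.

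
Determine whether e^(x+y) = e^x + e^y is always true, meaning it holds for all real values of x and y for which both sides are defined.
No, this is NOT an identity.

Claim: e^(x+y) = e^x + e^y.
Test a specific point where both sides are defined: x = -2, y = 1/2.
LHS = e^(x+y) ≈ 0.2231
RHS = e^x + e^y ≈ 1.7841
Since 0.2231 ≠ 1.7841, the equation fails at this point, so it cannot hold for all real values of x and y for which both sides are defined.
The correct rule is e^(x+y) = e^x · e^y (a product, not a sum).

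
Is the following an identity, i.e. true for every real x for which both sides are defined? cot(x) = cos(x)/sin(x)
Claim: cot(x) = cos(x)/sin(x).
Reasoning: cot(x) is defined as 1/tan(x) = 1/(sin(x)/cos(x)) = cos(x)/sin(x), wherever sin(x) ≠ 0.
So the two sides agree for every real x for which both sides are defined.

Conclusion: Yes, this is an identity.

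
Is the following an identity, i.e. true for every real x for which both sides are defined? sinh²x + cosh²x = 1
No, this is NOT an identity.

Claim: sinh²x + cosh²x = 1.
Test a specific point where both sides are defined: x = 4.
LHS = sinh²x + cosh²x ≈ 1490.4792
RHS = 1 ≈ 1.0000
Since 1490.4792 ≠ 1.0000, the equation fails at this point, so it cannot hold for every real x for which both sides are defined.
The correct hyperbolic identity is cosh²x - sinh²x = 1 (a difference); the sum sinh²x + cosh²x equals cosh(2x).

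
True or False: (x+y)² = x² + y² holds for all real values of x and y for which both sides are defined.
False.

Claim: (x+y)² = x² + y².
Test a specific point where both sides are defined: x = 2, y = 1/2.
LHS = (x+y)² ≈ 6.2500
RHS = x² + y² ≈ 4.2500
Since 6.2500 ≠ 4.2500, the equation fails at this point, so it cannot hold for all real values of x and y for which both sides are defined.
The correct expansion is (x+y)² = x² + 2xy + y²; the cross term 2xy is missing.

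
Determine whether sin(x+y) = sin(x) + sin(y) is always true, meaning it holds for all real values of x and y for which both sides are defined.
Claim: sin(x+y) = sin(x) + sin(y).
Test a specific point where both sides are defined: x = π/6, y = π/3.
LHS = sin(x+y) ≈ 1.0000
RHS = sin(x) + sin(y) ≈ 1.3660
Since 1.0000 ≠ 1.3660, the equation fails at this point, so it cannot hold for all real values of x and y for which both sides are defined.
The correct expansion is sin(x+y) = sin(x)cos(y) + cos(x)sin(y); sine is not additive.

Conclusion: No, this is NOT an identity.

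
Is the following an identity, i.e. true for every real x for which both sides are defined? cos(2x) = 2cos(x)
Claim: cos(2x) = 2cos(x).
Test a specific point where both sides are defined: x = 3π/4.
LHS = cos(2x) ≈ 0.0000
RHS = 2cos(x) ≈ -1.4142
Since 0.0000 ≠ -1.4142, the equation fails at this point, so it cannot hold for every real x for which both sides are defined.
The correct double-angle formula is cos(2x) = cos²x - sin²x.

Conclusion: No, this is NOT an identity.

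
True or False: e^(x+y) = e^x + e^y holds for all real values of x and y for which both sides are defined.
False.

Claim: e^(x+y) = e^x + e^y.
Test a specific point where both sides are defined: x = 5, y = 3/2.
LHS = e^(x+y) ≈ 665.1416
RHS = e^x + e^y ≈ 152.8948
Since 665.1416 ≠ 152.8948, the equation fails at this point, so it cannot hold for all real values of x and y for which both sides are defined.
The correct rule is e^(x+y) = e^x · e^y (a product, not a sum).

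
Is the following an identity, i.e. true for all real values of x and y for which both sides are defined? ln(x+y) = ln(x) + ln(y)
No, this is NOT an identity.

Claim: ln(x+y) = ln(x) + ln(y).
Test a specific point where both sides are defined: x = 3/2, y = 3/2.
LHS = ln(x+y) ≈ 1.0986
RHS = ln(x) + ln(y) ≈ 0.8109
Since 1.0986 ≠ 0.8109, the equation fails at this point, so it cannot hold for all real values of x and y for which both sides are defined.
ln(x) + ln(y) = ln(xy), not ln(x+y).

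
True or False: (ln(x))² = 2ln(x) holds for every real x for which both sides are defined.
Claim: (ln(x))² = 2ln(x).
Test a specific point where both sides are defined: x = 5.
LHS = (ln(x))² ≈ 2.5903
RHS = 2ln(x) ≈ 3.2189
Since 2.5903 ≠ 3.2189, the equation fails at this point, so it cannot hold for every real x for which both sides are defined.
2ln(x) equals ln(x²), which is not the same as (ln x)².

Conclusion: False.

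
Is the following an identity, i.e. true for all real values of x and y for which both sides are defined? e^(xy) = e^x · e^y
No, this is NOT an identity.

Claim: e^(xy) = e^x · e^y.
Test a specific point where both sides are defined: x = 3/2, y = 1/2.
LHS = e^(xy) ≈ 2.1170
RHS = e^x · e^y ≈ 7.3891
Since 2.1170 ≠ 7.3891, the equation fails at this point, so it cannot hold for all real values of x and y for which both sides are defined.
e^x · e^y = e^(x+y), not e^(xy).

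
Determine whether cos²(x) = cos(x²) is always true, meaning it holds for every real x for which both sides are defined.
Claim: cos²(x) = cos(x²).
Test a specific point where both sides are defined: x = π/3.
LHS = cos²(x) ≈ 0.2500
RHS = cos(x²) ≈ 0.4566
Since 0.2500 ≠ 0.4566, the equation fails at this point, so it cannot hold for every real x for which both sides are defined.
cos²(x) means (cos x)², squaring the output; cos(x²) squares the input. These are different functions.

Conclusion: No, this is NOT an identity.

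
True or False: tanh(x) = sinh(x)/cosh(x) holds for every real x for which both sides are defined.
Claim: tanh(x) = sinh(x)/cosh(x).
Reasoning: tanh(x) is defined as sinh(x)/cosh(x) = (e^x - e^-x)/(e^x + e^-x); cosh(x) ≥ 1 is never zero, so this holds for every real x.
So the two sides agree for every real x for which both sides are defined.

Conclusion: True.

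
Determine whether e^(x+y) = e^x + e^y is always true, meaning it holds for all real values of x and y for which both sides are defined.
No, this is NOT an identity.

Claim: e^(x+y) = e^x + e^y.
Test a specific point where both sides are defined: x = -1, y = 1.
LHS = e^(x+y) ≈ 1.0000
RHS = e^x + e^y ≈ 3.0862
Since 1.0000 ≠ 3.0862, the equation fails at this point, so it cannot hold for all real values of x and y for which both sides are defined.
The correct rule is e^(x+y) = e^x · e^y (a product, not a sum).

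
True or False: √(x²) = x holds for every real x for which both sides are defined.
False.

Claim: √(x²) = x.
Test a specific point where both sides are defined: x = -1.
LHS = √(x²) ≈ 1.0000
RHS = x ≈ -1.0000
Since 1.0000 ≠ -1.0000, the equation fails at this point, so it cannot hold for every real x for which both sides are defined.
√(x²) = |x|, which differs from x whenever x < 0 (both sides are defined for every real x).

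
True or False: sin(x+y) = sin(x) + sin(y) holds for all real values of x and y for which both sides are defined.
False.

Claim: sin(x+y) = sin(x) + sin(y).
Test a specific point where both sides are defined: x = -π/2, y = -π/6.
LHS = sin(x+y) ≈ -0.8660
RHS = sin(x) + sin(y) ≈ -1.5000
Since -0.8660 ≠ -1.5000, the equation fails at this point, so it cannot hold for all real values of x and y for which both sides are defined.
The correct expansion is sin(x+y) = sin(x)cos(y) + cos(x)sin(y); sine is not additive.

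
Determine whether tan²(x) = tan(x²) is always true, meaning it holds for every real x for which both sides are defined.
Claim: tan²(x) = tan(x²).
Test a specific point where both sides are defined: x = π.
LHS = tan²(x) ≈ 0.0000
RHS = tan(x²) ≈ 0.4767
Since 0.0000 ≠ 0.4767, the equation fails at this point, so it cannot hold for every real x for which both sides are defined.
tan²(x) means (tan x)², squaring the output; tan(x²) squares the input. These are different functions.

Conclusion: No, this is NOT an identity.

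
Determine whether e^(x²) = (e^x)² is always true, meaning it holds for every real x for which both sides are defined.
No, this is NOT an identity.

Claim: e^(x²) = (e^x)².
Test a specific point where both sides are defined: x = 3/2.
LHS = e^(x²) ≈ 9.4877
RHS = (e^x)² ≈ 20.0855
Since 9.4877 ≠ 20.0855, the equation fails at this point, so it cannot hold for every real x for which both sides are defined.
(e^x)² = e^(2x), and 2x ≠ x² in general.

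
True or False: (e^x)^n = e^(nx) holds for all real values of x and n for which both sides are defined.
True.

Claim: (e^x)^n = e^(nx).
Reasoning: e^x is a positive real number, and for a positive base B and real exponent n, B^n = e^(n·ln B). With B = e^x, ln B = x, so (e^x)^n = e^(n·x).
So the two sides agree for all real values of x and n for which both sides are defined.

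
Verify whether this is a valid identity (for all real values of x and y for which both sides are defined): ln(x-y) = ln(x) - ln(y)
Claim: ln(x-y) = ln(x) - ln(y).
Test a specific point where both sides are defined: x = 3/2, y = 1/2.
LHS = ln(x-y) ≈ 0.0000
RHS = ln(x) - ln(y) ≈ 1.0986
Since 0.0000 ≠ 1.0986, the equation fails at this point, so it cannot hold for all real values of x and y for which both sides are defined.
ln(x) - ln(y) = ln(x/y), not ln(x-y).

Conclusion: No, this is NOT an identity.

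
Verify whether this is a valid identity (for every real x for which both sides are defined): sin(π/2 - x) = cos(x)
Claim: sin(π/2 - x) = cos(x).
Reasoning: Use sin(u - v) = sin(u)cos(v) - cos(u)sin(v) with u = π/2, v = x: sin(π/2)cos(x) - cos(π/2)sin(x) = 1·cos(x) - 0·sin(x) = cos(x).
So the two sides agree for every real x for which both sides are defined.

Conclusion: Yes, this is an identity.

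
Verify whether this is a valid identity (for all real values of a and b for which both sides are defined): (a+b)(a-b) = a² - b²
Yes, this is an identity.

Claim: (a+b)(a-b) = a² - b².
Reasoning: Expand: (a+b)(a-b) = a² - ab + ba - b² = a² - b² (the cross terms cancel).
So the two sides agree for all real values of a and b for which both sides are defined.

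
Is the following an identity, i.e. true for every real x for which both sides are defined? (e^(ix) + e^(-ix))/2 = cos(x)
Claim: (e^(ix) + e^(-ix))/2 = cos(x).
Reasoning: By Euler's formula e^(ix) = cos(x) + i·sin(x) and e^(-ix) = cos(x) - i·sin(x). Adding cancels the sine terms: e^(ix) + e^(-ix) = 2cos(x); divide by 2.
So the two sides agree for every real x for which both sides are defined.

Conclusion: Yes, this is an identity.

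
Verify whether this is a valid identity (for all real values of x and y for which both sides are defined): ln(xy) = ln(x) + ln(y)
Yes, this is an identity.

Claim: ln(xy) = ln(x) + ln(y).
Reasoning: Both sides are simultaneously defined only when x, y > 0. Write x = e^p, y = e^q (p = ln x, q = ln y). Then xy = e^p · e^q = e^(p+q), so ln(xy) = p + q = ln(x) + ln(y).
So the two sides agree for all real values of x and y for which both sides are defined.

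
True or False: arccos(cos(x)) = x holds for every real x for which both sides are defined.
Claim: arccos(cos(x)) = x.
Test a specific point where both sides are defined: x = -π/6.
LHS = arccos(cos(x)) ≈ 0.5236
RHS = x ≈ -0.5236
Since 0.5236 ≠ -0.5236, the equation fails at this point, so it cannot hold for every real x for which both sides are defined.
arccos only returns values in [0, π], so arccos(cos(x)) = x holds only for x in that interval, not for all real x.

Conclusion: False.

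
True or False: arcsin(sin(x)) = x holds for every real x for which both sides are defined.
False.

Claim: arcsin(sin(x)) = x.
Test a specific point where both sides are defined: x = 2π/3.
LHS = arcsin(sin(x)) ≈ 1.0472
RHS = x ≈ 2.0944
Since 1.0472 ≠ 2.0944, the equation fails at this point, so it cannot hold for every real x for which both sides are defined.
arcsin only returns values in [-π/2, π/2], so arcsin(sin(x)) = x holds only for x in that interval, not for all real x.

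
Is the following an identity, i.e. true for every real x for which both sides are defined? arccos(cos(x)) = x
No, this is NOT an identity.

Claim: arccos(cos(x)) = x.
Test a specific point where both sides are defined: x = -π/3.
LHS = arccos(cos(x)) ≈ 1.0472
RHS = x ≈ -1.0472
Since 1.0472 ≠ -1.0472, the equation fails at this point, so it cannot hold for every real x for which both sides are defined.
arccos only returns values in [0, π], so arccos(cos(x)) = x holds only for x in that interval, not for all real x.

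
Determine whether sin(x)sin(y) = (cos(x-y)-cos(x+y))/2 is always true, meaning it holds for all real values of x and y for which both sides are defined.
Yes, this is an identity.

Claim: sin(x)sin(y) = (cos(x-y)-cos(x+y))/2.
Reasoning: cos(x-y) = cos(x)cos(y) + sin(x)sin(y) and cos(x+y) = cos(x)cos(y) - sin(x)sin(y). Subtracting, cos(x-y) - cos(x+y) = 2sin(x)sin(y); divide by 2.
So the two sides agree for all real values of x and y for which both sides are defined.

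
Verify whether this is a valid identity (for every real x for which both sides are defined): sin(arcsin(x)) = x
Yes, this is an identity.

Claim: sin(arcsin(x)) = x.
Reasoning: For -1 ≤ x ≤ 1 (where arcsin is defined), arcsin(x) is by definition an angle whose sine equals x. Taking the sine of that angle returns x. (Note the other order, arcsin(sin x) = x, is NOT an identity.)
So the two sides agree for every real x for which both sides are defined.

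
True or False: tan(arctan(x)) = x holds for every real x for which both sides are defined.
True.

Claim: tan(arctan(x)) = x.
Reasoning: For every real x, arctan(x) is by definition the angle in (-π/2, π/2) whose tangent equals x. Taking the tangent of that angle returns x.
So the two sides agree for every real x for which both sides are defined.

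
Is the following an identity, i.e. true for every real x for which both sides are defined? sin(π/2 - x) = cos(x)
Yes, this is an identity.

Claim: sin(π/2 - x) = cos(x).
Reasoning: Use sin(u - v) = sin(u)cos(v) - cos(u)sin(v) with u = π/2, v = x: sin(π/2)cos(x) - cos(π/2)sin(x) = 1·cos(x) - 0·sin(x) = cos(x).
So the two sides agree for every real x for which both sides are defined.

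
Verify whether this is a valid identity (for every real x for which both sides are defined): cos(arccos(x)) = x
Yes, this is an identity.

Claim: cos(arccos(x)) = x.
Reasoning: For -1 ≤ x ≤ 1 (where arccos is defined), arccos(x) is by definition an angle whose cosine equals x. Taking the cosine of that angle returns x. (Note the other order, arccos(cos x) = x, is NOT an identity.)
So the two sides agree for every real x for which both sides are defined.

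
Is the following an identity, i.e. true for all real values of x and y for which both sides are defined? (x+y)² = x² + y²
Claim: (x+y)² = x² + y².
Test a specific point where both sides are defined: x = 3, y = 5.
LHS = (x+y)² ≈ 64.0000
RHS = x² + y² ≈ 34.0000
Since 64.0000 ≠ 34.0000, the equation fails at this point, so it cannot hold for all real values of x and y for which both sides are defined.
The correct expansion is (x+y)² = x² + 2xy + y²; the cross term 2xy is missing.

Conclusion: No, this is NOT an identity.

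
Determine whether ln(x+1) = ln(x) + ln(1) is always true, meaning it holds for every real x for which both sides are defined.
Claim: ln(x+1) = ln(x) + ln(1).
Test a specific point where both sides are defined: x = 1/2.
LHS = ln(x+1) ≈ 0.4055
RHS = ln(x) + ln(1) ≈ -0.6931
Since 0.4055 ≠ -0.6931, the equation fails at this point, so it cannot hold for every real x for which both sides are defined.
ln(1) = 0, so the right side is just ln(x), which differs from ln(x+1).

Conclusion: No, this is NOT an identity.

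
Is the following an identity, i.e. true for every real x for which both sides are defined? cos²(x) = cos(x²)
Claim: cos²(x) = cos(x²).
Test a specific point where both sides are defined: x = 3π/4.
LHS = cos²(x) ≈ 0.5000
RHS = cos(x²) ≈ 0.7442
Since 0.5000 ≠ 0.7442, the equation fails at this point, so it cannot hold for every real x for which both sides are defined.
cos²(x) means (cos x)², squaring the output; cos(x²) squares the input. These are different functions.

Conclusion: No, this is NOT an identity.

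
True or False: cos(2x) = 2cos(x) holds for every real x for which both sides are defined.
Claim: cos(2x) = 2cos(x).
Test a specific point where both sides are defined: x = π.
LHS = cos(2x) ≈ 1.0000
RHS = 2cos(x) ≈ -2.0000
Since 1.0000 ≠ -2.0000, the equation fails at this point, so it cannot hold for every real x for which both sides are defined.
The correct double-angle formula is cos(2x) = cos²x - sin²x.

Conclusion: False.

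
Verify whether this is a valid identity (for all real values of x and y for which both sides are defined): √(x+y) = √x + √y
No, this is NOT an identity.

Claim: √(x+y) = √x + √y.
Test a specific point where both sides are defined: x = 4, y = 3.
LHS = √(x+y) ≈ 2.6458
RHS = √x + √y ≈ 3.7321
Since 2.6458 ≠ 3.7321, the equation fails at this point, so it cannot hold for all real values of x and y for which both sides are defined.
Squaring the right side gives x + 2√(xy) + y, not x + y.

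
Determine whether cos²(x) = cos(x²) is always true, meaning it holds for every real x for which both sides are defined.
Claim: cos²(x) = cos(x²).
Test a specific point where both sides are defined: x = 2π/3.
LHS = cos²(x) ≈ 0.2500
RHS = cos(x²) ≈ -0.3202
Since 0.2500 ≠ -0.3202, the equation fails at this point, so it cannot hold for every real x for which both sides are defined.
cos²(x) means (cos x)², squaring the output; cos(x²) squares the input. These are different functions.

Conclusion: No, this is NOT an identity.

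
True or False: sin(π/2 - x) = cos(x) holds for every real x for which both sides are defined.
True.

Claim: sin(π/2 - x) = cos(x).
Reasoning: Use sin(u - v) = sin(u)cos(v) - cos(u)sin(v) with u = π/2, v = x: sin(π/2)cos(x) - cos(π/2)sin(x) = 1·cos(x) - 0·sin(x) = cos(x).
So the two sides agree for every real x for which both sides are defined.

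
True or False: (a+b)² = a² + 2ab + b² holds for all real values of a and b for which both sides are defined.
Claim: (a+b)² = a² + 2ab + b².
Reasoning: Expand: (a+b)² = (a+b)(a+b) = a·a + a·b + b·a + b·b = a² + 2ab + b².
So the two sides agree for all real values of a and b for which both sides are defined.

Conclusion: True.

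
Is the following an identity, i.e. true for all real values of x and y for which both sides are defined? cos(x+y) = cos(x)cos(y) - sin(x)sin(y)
Yes, this is an identity.

Claim: cos(x+y) = cos(x)cos(y) - sin(x)sin(y).
Reasoning: By Euler's formula e^(i(x+y)) = e^(ix)·e^(iy) = (cos x + i·sin x)(cos y + i·sin y). The real part of the left side is cos(x+y); the real part of the product is cos(x)cos(y) - sin(x)sin(y) (since i·i = -1).
So the two sides agree for all real values of x and y for which both sides are defined.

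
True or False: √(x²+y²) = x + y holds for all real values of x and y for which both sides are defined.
False.

Claim: √(x²+y²) = x + y.
Test a specific point where both sides are defined: x = 3/2, y = 3/2.
LHS = √(x²+y²) ≈ 2.1213
RHS = x + y ≈ 3.0000
Since 2.1213 ≠ 3.0000, the equation fails at this point, so it cannot hold for all real values of x and y for which both sides are defined.
(x+y)² = x² + 2xy + y², not x² + y², so the square root does not split this way.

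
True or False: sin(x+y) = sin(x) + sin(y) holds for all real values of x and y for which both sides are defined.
False.

Claim: sin(x+y) = sin(x) + sin(y).
Test a specific point where both sides are defined: x = π, y = π/3.
LHS = sin(x+y) ≈ -0.8660
RHS = sin(x) + sin(y) ≈ 0.8660
Since -0.8660 ≠ 0.8660, the equation fails at this point, so it cannot hold for all real values of x and y for which both sides are defined.
The correct expansion is sin(x+y) = sin(x)cos(y) + cos(x)sin(y); sine is not additive.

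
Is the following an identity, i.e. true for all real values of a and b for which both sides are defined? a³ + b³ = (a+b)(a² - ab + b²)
Yes, this is an identity.

Claim: a³ + b³ = (a+b)(a² - ab + b²).
Reasoning: Expand the right side: (a+b)(a² - ab + b²) = a³ - a²b + ab² + a²b - ab² + b³ = a³ + b³ (the middle terms cancel in pairs).
So the two sides agree for all real values of a and b for which both sides are defined.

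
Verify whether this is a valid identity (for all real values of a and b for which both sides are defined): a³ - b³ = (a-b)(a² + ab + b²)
Claim: a³ - b³ = (a-b)(a² + ab + b²).
Reasoning: Expand the right side: (a-b)(a² + ab + b²) = a³ + a²b + ab² - a²b - ab² - b³ = a³ - b³ (the middle terms cancel in pairs).
So the two sides agree for all real values of a and b for which both sides are defined.

Conclusion: Yes, this is an identity.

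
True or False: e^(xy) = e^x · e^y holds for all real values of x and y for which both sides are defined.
False.

Claim: e^(xy) = e^x · e^y.
Test a specific point where both sides are defined: x = 4, y = -2.
LHS = e^(xy) ≈ 0.0003
RHS = e^x · e^y ≈ 7.3891
Since 0.0003 ≠ 7.3891, the equation fails at this point, so it cannot hold for all real values of x and y for which both sides are defined.
e^x · e^y = e^(x+y), not e^(xy).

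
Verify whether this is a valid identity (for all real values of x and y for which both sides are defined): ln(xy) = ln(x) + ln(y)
Claim: ln(xy) = ln(x) + ln(y).
Reasoning: Both sides are simultaneously defined only when x, y > 0. Write x = e^p, y = e^q (p = ln x, q = ln y). Then xy = e^p · e^q = e^(p+q), so ln(xy) = p + q = ln(x) + ln(y).
So the two sides agree for all real values of x and y for which both sides are defined.

Conclusion: Yes, this is an identity.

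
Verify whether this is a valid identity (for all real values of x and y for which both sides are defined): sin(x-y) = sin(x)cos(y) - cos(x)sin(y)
Yes, this is an identity.

Claim: sin(x-y) = sin(x)cos(y) - cos(x)sin(y).
Reasoning: Replace y by -y in sin(x+y) = sin(x)cos(y) + cos(x)sin(y) and use cos(-y) = cos(y), sin(-y) = -sin(y): sin(x-y) = sin(x)cos(y) - cos(x)sin(y).
So the two sides agree for all real values of x and y for which both sides are defined.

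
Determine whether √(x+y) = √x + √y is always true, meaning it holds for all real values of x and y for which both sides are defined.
No, this is NOT an identity.

Claim: √(x+y) = √x + √y.
Test a specific point where both sides are defined: x = 4, y = 2.
LHS = √(x+y) ≈ 2.4495
RHS = √x + √y ≈ 3.4142
Since 2.4495 ≠ 3.4142, the equation fails at this point, so it cannot hold for all real values of x and y for which both sides are defined.
Squaring the right side gives x + 2√(xy) + y, not x + y.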